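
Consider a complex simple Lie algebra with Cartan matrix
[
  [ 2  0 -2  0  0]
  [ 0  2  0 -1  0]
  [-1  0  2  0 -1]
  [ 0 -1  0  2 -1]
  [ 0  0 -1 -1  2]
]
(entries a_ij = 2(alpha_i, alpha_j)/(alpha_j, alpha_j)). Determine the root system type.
type C_5

The matrix has rank 5 with 2's on the diagonal. Reading the off-diagonal entries as Dynkin edges (a single edge where a_ij = a_ji = -1; a double or triple edge where a_ij * a_ji = 2 or 3), the diagram is a chain of 5 nodes with a double edge at one end; the terminal node there is the unique long simple root (C_5). One simple-root ordering that puts it in standard form is (alpha_2, alpha_4, alpha_5, alpha_3, alpha_1). So the algebra is type C_5, i.e. sp(10).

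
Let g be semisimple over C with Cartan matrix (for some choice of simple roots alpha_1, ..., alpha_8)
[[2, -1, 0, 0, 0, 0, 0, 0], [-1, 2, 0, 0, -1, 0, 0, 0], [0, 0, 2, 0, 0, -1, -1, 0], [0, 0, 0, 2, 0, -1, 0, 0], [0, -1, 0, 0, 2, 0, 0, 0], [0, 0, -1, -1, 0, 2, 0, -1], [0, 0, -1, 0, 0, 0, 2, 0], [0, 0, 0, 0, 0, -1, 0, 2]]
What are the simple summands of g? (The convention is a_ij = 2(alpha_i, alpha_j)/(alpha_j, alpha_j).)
A_3 ⊕ D_5

The diagram associated to this matrix has two connected components: the simple roots {alpha_1, alpha_2, alpha_5} form a chain of 3 nodes with single edges (A_3), and {alpha_3, alpha_4, alpha_6, alpha_7, alpha_8} form a chain of 3 nodes with a fork of two nodes at one end (D_5). A semisimple Lie algebra decomposes uniquely as the direct sum of simple ideals, one per connected component of its Dynkin diagram, so g ≅ A_3 ⊕ D_5 (dimension 15 + 45 = 60).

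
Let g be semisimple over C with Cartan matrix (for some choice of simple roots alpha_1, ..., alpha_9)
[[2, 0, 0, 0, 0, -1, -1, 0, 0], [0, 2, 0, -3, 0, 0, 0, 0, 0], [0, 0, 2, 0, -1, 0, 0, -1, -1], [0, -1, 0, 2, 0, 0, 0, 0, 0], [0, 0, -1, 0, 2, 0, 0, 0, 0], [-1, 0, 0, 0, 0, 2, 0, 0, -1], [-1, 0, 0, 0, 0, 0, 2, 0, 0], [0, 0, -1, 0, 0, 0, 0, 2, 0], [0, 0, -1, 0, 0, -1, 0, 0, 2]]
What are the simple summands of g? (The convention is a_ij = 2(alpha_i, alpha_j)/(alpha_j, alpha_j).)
type D_7 + type G_2

The diagram associated to this matrix has two connected components: the simple roots {alpha_1, alpha_3, alpha_5, alpha_6, alpha_7, alpha_8, alpha_9} form a chain of 5 nodes with a fork of two nodes at one end (D_7), and {alpha_2, alpha_4} form two nodes joined by a triple edge (G_2). A semisimple Lie algebra decomposes uniquely as the direct sum of simple ideals, one per connected component of its Dynkin diagram, so g ≅ D_7 ⊕ G_2 (dimension 91 + 14 = 105).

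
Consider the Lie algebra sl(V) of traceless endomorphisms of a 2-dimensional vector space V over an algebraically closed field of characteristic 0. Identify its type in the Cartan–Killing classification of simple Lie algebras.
A_1 (sl(2))

This is sl(2), which has dimension 2^2 - 1 = 3 and rank 2 - 1 = 1 (a Cartan subalgebra is the diagonal traceless matrices). In the classification of classical Lie algebras, the special linear algebra sl(n+1) has type A_n; here n = 1, so the Dynkin diagram is a chain of 1 nodes with single edges (A_1). Hence the type is A_1.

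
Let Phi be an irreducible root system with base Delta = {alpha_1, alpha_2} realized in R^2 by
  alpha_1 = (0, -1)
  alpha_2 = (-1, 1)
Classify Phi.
Compute the Cartan integers a_ij = 2(alpha_i, alpha_j)/(alpha_j, alpha_j); the resulting 2x2 Cartan matrix is
[[2, -1], [-2, 2]].
The roots have two lengths (squared-length ratio 2:1); the short ones are alpha_{1}. The associated Dynkin diagram is a chain of 2 nodes with a double edge at one end; the terminal node there is the unique short simple root (B_2), so the type is B_2 (the algebra so(5)).

B2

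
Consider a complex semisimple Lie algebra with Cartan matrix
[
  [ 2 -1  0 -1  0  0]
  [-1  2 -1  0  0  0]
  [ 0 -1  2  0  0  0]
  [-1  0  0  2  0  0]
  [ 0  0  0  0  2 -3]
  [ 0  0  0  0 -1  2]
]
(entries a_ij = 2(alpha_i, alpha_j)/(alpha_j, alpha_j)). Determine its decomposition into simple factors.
A4 ⊕ G2

The diagram associated to this matrix has two connected components: the simple roots {alpha_1, alpha_2, alpha_3, alpha_4} form a chain of 4 nodes with single edges (A_4), and {alpha_5, alpha_6} form two nodes joined by a triple edge (G_2). A semisimple Lie algebra decomposes uniquely as the direct sum of simple ideals, one per connected component of its Dynkin diagram, so g ≅ A_4 ⊕ G_2 (dimension 24 + 14 = 38).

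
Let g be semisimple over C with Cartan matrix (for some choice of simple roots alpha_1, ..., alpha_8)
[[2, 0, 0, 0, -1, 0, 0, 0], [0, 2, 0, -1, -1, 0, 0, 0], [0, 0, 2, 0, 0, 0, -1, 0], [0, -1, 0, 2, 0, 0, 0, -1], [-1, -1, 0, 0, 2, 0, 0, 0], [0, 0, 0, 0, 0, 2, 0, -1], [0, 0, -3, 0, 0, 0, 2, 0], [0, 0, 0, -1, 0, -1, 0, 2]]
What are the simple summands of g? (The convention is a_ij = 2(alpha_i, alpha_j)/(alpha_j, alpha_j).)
The diagram associated to this matrix has two connected components: the simple roots {alpha_1, alpha_2, alpha_4, alpha_5, alpha_6, alpha_8} form a chain of 6 nodes with single edges (A_6), and {alpha_3, alpha_7} form two nodes joined by a triple edge (G_2). A semisimple Lie algebra decomposes uniquely as the direct sum of simple ideals, one per connected component of its Dynkin diagram, so g ≅ A_6 ⊕ G_2 (dimension 48 + 14 = 62).

type A_6 + type G_2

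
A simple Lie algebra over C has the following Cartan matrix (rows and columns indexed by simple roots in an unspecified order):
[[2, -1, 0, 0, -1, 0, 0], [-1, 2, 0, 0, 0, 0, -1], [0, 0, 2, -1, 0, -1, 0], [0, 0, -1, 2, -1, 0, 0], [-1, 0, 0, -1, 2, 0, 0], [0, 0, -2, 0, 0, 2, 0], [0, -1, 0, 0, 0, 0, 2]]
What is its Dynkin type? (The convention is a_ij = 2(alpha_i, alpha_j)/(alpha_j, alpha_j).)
The matrix has rank 7 with 2's on the diagonal. Reading the off-diagonal entries as Dynkin edges (a single edge where a_ij = a_ji = -1; a double or triple edge where a_ij * a_ji = 2 or 3), the diagram is a chain of 7 nodes with a double edge at one end; the terminal node there is the unique long simple root (C_7). One simple-root ordering that puts it in standard form is (alpha_7, alpha_2, alpha_1, alpha_5, alpha_4, alpha_3, alpha_6). So the algebra is type C_7, i.e. sp(14).

C_7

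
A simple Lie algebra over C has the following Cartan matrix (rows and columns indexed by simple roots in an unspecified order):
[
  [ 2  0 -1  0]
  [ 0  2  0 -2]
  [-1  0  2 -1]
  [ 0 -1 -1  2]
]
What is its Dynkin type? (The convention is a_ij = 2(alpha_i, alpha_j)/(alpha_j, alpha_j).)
The matrix has rank 4 with 2's on the diagonal. Reading the off-diagonal entries as Dynkin edges (a single edge where a_ij = a_ji = -1; a double or triple edge where a_ij * a_ji = 2 or 3), the diagram is a chain of 4 nodes with a double edge at one end; the terminal node there is the unique long simple root (C_4). One simple-root ordering that puts it in standard form is (alpha_1, alpha_3, alpha_4, alpha_2). So the algebra is type C_4, i.e. sp(8).

type C_4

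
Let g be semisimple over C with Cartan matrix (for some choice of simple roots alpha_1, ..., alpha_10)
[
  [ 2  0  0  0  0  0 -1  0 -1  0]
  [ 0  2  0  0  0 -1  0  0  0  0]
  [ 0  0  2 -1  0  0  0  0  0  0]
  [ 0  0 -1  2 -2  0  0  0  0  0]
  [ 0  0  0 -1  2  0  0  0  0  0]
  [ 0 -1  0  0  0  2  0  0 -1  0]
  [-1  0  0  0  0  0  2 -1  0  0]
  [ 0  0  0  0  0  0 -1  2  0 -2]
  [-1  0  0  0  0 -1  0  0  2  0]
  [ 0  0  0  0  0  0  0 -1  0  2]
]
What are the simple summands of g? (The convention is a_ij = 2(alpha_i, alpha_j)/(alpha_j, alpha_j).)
B3 + B7

The diagram associated to this matrix has two connected components: the simple roots {alpha_3, alpha_4, alpha_5} form a chain of 3 nodes with a double edge at one end; the terminal node there is the unique short simple root (B_3), and {alpha_1, alpha_2, alpha_6, alpha_7, alpha_8, alpha_9, alpha_10} form a chain of 7 nodes with a double edge at one end; the terminal node there is the unique short simple root (B_7). A semisimple Lie algebra decomposes uniquely as the direct sum of simple ideals, one per connected component of its Dynkin diagram, so g ≅ B_3 ⊕ B_7 (dimension 21 + 105 = 126).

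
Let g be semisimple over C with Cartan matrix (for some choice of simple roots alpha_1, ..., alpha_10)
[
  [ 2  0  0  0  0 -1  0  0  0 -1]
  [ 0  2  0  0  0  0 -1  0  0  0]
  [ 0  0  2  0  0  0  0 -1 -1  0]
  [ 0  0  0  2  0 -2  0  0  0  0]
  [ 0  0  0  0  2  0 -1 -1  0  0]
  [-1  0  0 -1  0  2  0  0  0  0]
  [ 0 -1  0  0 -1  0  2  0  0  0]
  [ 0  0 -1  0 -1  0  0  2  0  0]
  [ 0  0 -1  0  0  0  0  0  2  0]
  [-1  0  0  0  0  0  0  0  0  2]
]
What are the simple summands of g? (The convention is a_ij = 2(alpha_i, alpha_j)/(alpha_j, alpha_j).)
A_6 ⊕ C_4

The diagram associated to this matrix has two connected components: the simple roots {alpha_2, alpha_3, alpha_5, alpha_7, alpha_8, alpha_9} form a chain of 6 nodes with single edges (A_6), and {alpha_1, alpha_4, alpha_6, alpha_10} form a chain of 4 nodes with a double edge at one end; the terminal node there is the unique long simple root (C_4). A semisimple Lie algebra decomposes uniquely as the direct sum of simple ideals, one per connected component of its Dynkin diagram, so g ≅ A_6 ⊕ C_4 (dimension 48 + 36 = 84).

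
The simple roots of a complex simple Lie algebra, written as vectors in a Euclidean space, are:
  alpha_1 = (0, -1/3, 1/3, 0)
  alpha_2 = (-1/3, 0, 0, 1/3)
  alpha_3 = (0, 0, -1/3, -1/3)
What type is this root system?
A3

Compute the Cartan integers a_ij = 2(alpha_i, alpha_j)/(alpha_j, alpha_j); the resulting 3x3 Cartan matrix is
[[2, 0, -1], [0, 2, -1], [-1, -1, 2]].
All simple roots have the same length, so the diagram is simply laced. The associated Dynkin diagram is a chain of 3 nodes with single edges (A_3), so the type is A_3 (the algebra sl(4)).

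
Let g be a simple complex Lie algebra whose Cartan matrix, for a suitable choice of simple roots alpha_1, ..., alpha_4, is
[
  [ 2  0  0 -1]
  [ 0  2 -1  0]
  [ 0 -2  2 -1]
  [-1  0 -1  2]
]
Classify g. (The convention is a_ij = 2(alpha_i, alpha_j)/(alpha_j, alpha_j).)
B4

The matrix has rank 4 with 2's on the diagonal. Reading the off-diagonal entries as Dynkin edges (a single edge where a_ij = a_ji = -1; a double or triple edge where a_ij * a_ji = 2 or 3), the diagram is a chain of 4 nodes with a double edge at one end; the terminal node there is the unique short simple root (B_4). One simple-root ordering that puts it in standard form is (alpha_1, alpha_4, alpha_3, alpha_2). So the algebra is type B_4, i.e. so(9).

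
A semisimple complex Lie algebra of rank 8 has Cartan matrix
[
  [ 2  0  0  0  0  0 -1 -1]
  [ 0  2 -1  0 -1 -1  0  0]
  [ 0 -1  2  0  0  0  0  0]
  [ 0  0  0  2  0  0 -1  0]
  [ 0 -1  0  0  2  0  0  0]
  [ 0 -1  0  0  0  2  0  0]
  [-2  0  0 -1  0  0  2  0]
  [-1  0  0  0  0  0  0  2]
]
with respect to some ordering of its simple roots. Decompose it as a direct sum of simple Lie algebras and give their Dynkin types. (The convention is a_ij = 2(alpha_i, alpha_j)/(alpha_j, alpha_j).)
type D_4 + type F_4

The diagram associated to this matrix has two connected components: the simple roots {alpha_2, alpha_3, alpha_5, alpha_6} form a chain of 2 nodes with a fork of two nodes at one end (D_4), and {alpha_1, alpha_4, alpha_7, alpha_8} form a chain of 4 nodes with a double edge between the middle two (F_4). A semisimple Lie algebra decomposes uniquely as the direct sum of simple ideals, one per connected component of its Dynkin diagram, so g ≅ D_4 ⊕ F_4 (dimension 28 + 52 = 80).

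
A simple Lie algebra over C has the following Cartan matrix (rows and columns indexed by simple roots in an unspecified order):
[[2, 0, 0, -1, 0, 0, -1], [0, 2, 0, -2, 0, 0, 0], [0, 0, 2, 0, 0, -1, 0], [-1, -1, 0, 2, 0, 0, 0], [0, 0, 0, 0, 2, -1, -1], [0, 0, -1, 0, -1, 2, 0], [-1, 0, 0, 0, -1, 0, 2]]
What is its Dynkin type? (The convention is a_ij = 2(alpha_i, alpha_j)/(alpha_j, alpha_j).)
The matrix has rank 7 with 2's on the diagonal. Reading the off-diagonal entries as Dynkin edges (a single edge where a_ij = a_ji = -1; a double or triple edge where a_ij * a_ji = 2 or 3), the diagram is a chain of 7 nodes with a double edge at one end; the terminal node there is the unique long simple root (C_7). One simple-root ordering that puts it in standard form is (alpha_3, alpha_6, alpha_5, alpha_7, alpha_1, alpha_4, alpha_2). So the algebra is type C_7, i.e. sp(14).

type C_7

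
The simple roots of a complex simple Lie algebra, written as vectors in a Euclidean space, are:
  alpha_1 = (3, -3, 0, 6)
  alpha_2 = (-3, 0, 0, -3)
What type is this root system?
Compute the Cartan integers a_ij = 2(alpha_i, alpha_j)/(alpha_j, alpha_j); the resulting 2x2 Cartan matrix is
[[2, -3], [-1, 2]].
The roots have two lengths (squared-length ratio 3:1); the short ones are alpha_{2}. The associated Dynkin diagram is two nodes joined by a triple edge (G_2), so the type is G_2.

G_2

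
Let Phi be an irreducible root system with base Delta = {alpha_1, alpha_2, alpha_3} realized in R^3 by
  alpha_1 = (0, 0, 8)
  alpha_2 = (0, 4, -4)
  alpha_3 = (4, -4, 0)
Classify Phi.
Compute the Cartan integers a_ij = 2(alpha_i, alpha_j)/(alpha_j, alpha_j); the resulting 3x3 Cartan matrix is
[[2, -2, 0], [-1, 2, -1], [0, -1, 2]].
The roots have two lengths (squared-length ratio 2:1); the short ones are alpha_{2,3}. The associated Dynkin diagram is a chain of 3 nodes with a double edge at one end; the terminal node there is the unique long simple root (C_3), so the type is C_3 (the algebra sp(6)).

C3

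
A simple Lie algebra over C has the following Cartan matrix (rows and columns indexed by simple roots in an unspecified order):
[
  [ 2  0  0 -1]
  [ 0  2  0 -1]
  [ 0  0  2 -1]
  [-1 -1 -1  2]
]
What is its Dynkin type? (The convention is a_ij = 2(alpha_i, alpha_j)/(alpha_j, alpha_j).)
The matrix has rank 4 with 2's on the diagonal. Reading the off-diagonal entries as Dynkin edges (a single edge where a_ij = a_ji = -1; a double or triple edge where a_ij * a_ji = 2 or 3), the diagram is a chain of 2 nodes with a fork of two nodes at one end (D_4). One simple-root ordering that puts it in standard form is (alpha_1, alpha_4, alpha_2, alpha_3). So the algebra is type D_4, i.e. so(8).

type D_4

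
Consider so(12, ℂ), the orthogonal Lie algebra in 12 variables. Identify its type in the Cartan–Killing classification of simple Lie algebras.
This is so(12) with 12 even, which has dimension 12(12-1)/2 = 66 and rank 12/2 = 6. In the classification of classical Lie algebras, the orthogonal algebra so(2n) in an even number of variables has type D_n; here n = 6, so the Dynkin diagram is a chain of 4 nodes with a fork of two nodes at one end (D_6). Hence the type is D_6.

D_6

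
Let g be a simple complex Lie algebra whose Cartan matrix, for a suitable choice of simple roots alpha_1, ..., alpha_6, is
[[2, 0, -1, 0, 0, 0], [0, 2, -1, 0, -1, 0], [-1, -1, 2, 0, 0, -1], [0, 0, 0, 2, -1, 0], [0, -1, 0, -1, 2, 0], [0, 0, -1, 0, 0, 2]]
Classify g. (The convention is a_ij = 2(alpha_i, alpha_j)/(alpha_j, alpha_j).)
D6

The matrix has rank 6 with 2's on the diagonal. Reading the off-diagonal entries as Dynkin edges (a single edge where a_ij = a_ji = -1; a double or triple edge where a_ij * a_ji = 2 or 3), the diagram is a chain of 4 nodes with a fork of two nodes at one end (D_6). One simple-root ordering that puts it in standard form is (alpha_4, alpha_5, alpha_2, alpha_3, alpha_6, alpha_1). So the algebra is type D_6, i.e. so(12).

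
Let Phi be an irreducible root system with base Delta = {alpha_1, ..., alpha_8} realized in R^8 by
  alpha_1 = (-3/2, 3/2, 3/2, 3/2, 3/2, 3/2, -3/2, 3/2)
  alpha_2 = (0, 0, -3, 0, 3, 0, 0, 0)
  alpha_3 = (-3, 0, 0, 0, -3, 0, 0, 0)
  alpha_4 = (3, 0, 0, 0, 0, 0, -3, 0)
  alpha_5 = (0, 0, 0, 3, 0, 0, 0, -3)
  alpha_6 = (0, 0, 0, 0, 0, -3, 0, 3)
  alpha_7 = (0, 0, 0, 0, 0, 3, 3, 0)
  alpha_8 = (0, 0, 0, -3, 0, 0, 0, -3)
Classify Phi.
type E_8

Compute the Cartan integers a_ij = 2(alpha_i, alpha_j)/(alpha_j, alpha_j); the resulting 8x8 Cartan matrix is
[[2, 0, 0, 0, 0, 0, 0, -1], [0, 2, -1, 0, 0, 0, 0, 0], [0, -1, 2, -1, 0, 0, 0, 0], [0, 0, -1, 2, 0, 0, -1, 0], [0, 0, 0, 0, 2, -1, 0, 0], [0, 0, 0, 0, -1, 2, -1, -1], [0, 0, 0, -1, 0, -1, 2, 0], [-1, 0, 0, 0, 0, -1, 0, 2]].
All simple roots have the same length, so the diagram is simply laced. The associated Dynkin diagram is a chain of 7 nodes with one extra node attached to the third node from one end (E_8), so the type is E_8.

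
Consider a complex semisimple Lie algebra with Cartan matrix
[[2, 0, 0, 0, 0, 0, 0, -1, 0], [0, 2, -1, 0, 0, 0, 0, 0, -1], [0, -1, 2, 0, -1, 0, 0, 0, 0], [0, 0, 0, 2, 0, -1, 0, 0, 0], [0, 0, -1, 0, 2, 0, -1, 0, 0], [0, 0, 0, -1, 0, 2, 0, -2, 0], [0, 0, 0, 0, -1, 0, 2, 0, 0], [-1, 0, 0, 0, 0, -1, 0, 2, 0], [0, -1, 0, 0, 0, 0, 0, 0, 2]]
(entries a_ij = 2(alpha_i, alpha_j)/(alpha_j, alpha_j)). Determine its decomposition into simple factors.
The diagram associated to this matrix has two connected components: the simple roots {alpha_2, alpha_3, alpha_5, alpha_7, alpha_9} form a chain of 5 nodes with single edges (A_5), and {alpha_1, alpha_4, alpha_6, alpha_8} form a chain of 4 nodes with a double edge between the middle two (F_4). A semisimple Lie algebra decomposes uniquely as the direct sum of simple ideals, one per connected component of its Dynkin diagram, so g ≅ A_5 ⊕ F_4 (dimension 35 + 52 = 87).

type A_5 + type F_4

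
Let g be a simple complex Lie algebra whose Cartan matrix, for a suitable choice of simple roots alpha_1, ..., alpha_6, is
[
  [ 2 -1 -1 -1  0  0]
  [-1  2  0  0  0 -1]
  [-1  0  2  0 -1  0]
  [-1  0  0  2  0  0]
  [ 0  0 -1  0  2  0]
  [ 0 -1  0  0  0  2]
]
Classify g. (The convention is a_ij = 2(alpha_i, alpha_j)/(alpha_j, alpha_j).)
The matrix has rank 6 with 2's on the diagonal. Reading the off-diagonal entries as Dynkin edges (a single edge where a_ij = a_ji = -1; a double or triple edge where a_ij * a_ji = 2 or 3), the diagram is a chain of 5 nodes with one extra node attached to the third node from one end (E_6). One simple-root ordering that puts it in standard form is (alpha_6, alpha_4, alpha_2, alpha_1, alpha_3, alpha_5). So the algebra is type E_6.

E_6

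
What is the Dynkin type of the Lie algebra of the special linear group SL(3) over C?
A2

This is sl(3), which has dimension 3^2 - 1 = 8 and rank 3 - 1 = 2 (a Cartan subalgebra is the diagonal traceless matrices). In the classification of classical Lie algebras, the special linear algebra sl(n+1) has type A_n; here n = 2, so the Dynkin diagram is a chain of 2 nodes with single edges (A_2). Hence the type is A_2.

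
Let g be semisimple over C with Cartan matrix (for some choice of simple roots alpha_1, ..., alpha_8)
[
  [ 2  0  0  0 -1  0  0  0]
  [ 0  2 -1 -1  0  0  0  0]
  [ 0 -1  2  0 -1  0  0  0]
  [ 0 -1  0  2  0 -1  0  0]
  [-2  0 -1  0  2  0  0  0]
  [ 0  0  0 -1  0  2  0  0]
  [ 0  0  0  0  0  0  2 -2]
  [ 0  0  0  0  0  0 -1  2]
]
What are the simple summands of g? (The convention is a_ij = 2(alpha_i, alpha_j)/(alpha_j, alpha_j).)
The diagram associated to this matrix has two connected components: the simple roots {alpha_7, alpha_8} form a chain of 2 nodes with a double edge at one end; the terminal node there is the unique short simple root (B_2), and {alpha_1, alpha_2, alpha_3, alpha_4, alpha_5, alpha_6} form a chain of 6 nodes with a double edge at one end; the terminal node there is the unique short simple root (B_6). A semisimple Lie algebra decomposes uniquely as the direct sum of simple ideals, one per connected component of its Dynkin diagram, so g ≅ B_2 ⊕ B_6 (dimension 10 + 78 = 88).

B_2 (so(5)) ⊕ B_6 (so(13))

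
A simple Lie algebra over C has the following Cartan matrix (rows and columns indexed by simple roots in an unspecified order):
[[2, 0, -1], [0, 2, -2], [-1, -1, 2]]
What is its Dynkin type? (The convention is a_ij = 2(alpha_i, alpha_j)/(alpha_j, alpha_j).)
The matrix has rank 3 with 2's on the diagonal. Reading the off-diagonal entries as Dynkin edges (a single edge where a_ij = a_ji = -1; a double or triple edge where a_ij * a_ji = 2 or 3), the diagram is a chain of 3 nodes with a double edge at one end; the terminal node there is the unique long simple root (C_3). One simple-root ordering that puts it in standard form is (alpha_1, alpha_3, alpha_2). So the algebra is type C_3, i.e. sp(6).

C_3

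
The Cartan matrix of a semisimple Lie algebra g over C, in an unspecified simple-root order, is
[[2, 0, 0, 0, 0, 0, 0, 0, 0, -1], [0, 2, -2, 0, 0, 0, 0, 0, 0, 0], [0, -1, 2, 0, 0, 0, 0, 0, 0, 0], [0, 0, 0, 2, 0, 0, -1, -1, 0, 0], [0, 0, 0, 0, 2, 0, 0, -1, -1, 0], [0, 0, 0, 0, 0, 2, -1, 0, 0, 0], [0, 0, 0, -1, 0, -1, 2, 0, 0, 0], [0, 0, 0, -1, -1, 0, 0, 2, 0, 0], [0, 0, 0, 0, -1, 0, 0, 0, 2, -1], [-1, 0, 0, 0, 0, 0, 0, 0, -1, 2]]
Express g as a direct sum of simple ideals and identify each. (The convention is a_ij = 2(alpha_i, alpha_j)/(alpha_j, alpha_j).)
A_8 (sl(9)) ⊕ B_2 (so(5))

The diagram associated to this matrix has two connected components: the simple roots {alpha_1, alpha_4, alpha_5, alpha_6, alpha_7, alpha_8, alpha_9, alpha_10} form a chain of 8 nodes with single edges (A_8), and {alpha_2, alpha_3} form a chain of 2 nodes with a double edge at one end; the terminal node there is the unique short simple root (B_2). A semisimple Lie algebra decomposes uniquely as the direct sum of simple ideals, one per connected component of its Dynkin diagram, so g ≅ A_8 ⊕ B_2 (dimension 80 + 10 = 90).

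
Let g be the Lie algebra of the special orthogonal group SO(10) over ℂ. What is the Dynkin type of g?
D5

This is so(10) with 10 even, which has dimension 10(10-1)/2 = 45 and rank 10/2 = 5. In the classification of classical Lie algebras, the orthogonal algebra so(2n) in an even number of variables has type D_n; here n = 5, so the Dynkin diagram is a chain of 3 nodes with a fork of two nodes at one end (D_5). Hence the type is D_5.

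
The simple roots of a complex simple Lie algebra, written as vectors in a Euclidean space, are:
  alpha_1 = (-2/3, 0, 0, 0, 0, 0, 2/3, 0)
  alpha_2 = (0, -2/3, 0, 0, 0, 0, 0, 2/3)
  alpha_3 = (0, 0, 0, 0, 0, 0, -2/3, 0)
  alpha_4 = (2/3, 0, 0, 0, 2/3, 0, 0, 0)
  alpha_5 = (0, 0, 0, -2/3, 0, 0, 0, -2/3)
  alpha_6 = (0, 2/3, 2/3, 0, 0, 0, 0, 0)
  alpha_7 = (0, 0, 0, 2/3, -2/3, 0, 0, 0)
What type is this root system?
type B_7

Compute the Cartan integers a_ij = 2(alpha_i, alpha_j)/(alpha_j, alpha_j); the resulting 7x7 Cartan matrix is
[[2, 0, -2, -1, 0, 0, 0], [0, 2, 0, 0, -1, -1, 0], [-1, 0, 2, 0, 0, 0, 0], [-1, 0, 0, 2, 0, 0, -1], [0, -1, 0, 0, 2, 0, -1], [0, -1, 0, 0, 0, 2, 0], [0, 0, 0, -1, -1, 0, 2]].
The roots have two lengths (squared-length ratio 2:1); the short ones are alpha_{3}. The associated Dynkin diagram is a chain of 7 nodes with a double edge at one end; the terminal node there is the unique short simple root (B_7), so the type is B_7 (the algebra so(15)).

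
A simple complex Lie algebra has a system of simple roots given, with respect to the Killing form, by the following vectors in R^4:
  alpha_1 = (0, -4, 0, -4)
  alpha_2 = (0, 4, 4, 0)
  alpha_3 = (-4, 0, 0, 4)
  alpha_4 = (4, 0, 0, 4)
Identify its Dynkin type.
D4

Compute the Cartan integers a_ij = 2(alpha_i, alpha_j)/(alpha_j, alpha_j); the resulting 4x4 Cartan matrix is
[[2, -1, -1, -1], [-1, 2, 0, 0], [-1, 0, 2, 0], [-1, 0, 0, 2]].
All simple roots have the same length, so the diagram is simply laced. The associated Dynkin diagram is a chain of 2 nodes with a fork of two nodes at one end (D_4), so the type is D_4 (the algebra so(8)).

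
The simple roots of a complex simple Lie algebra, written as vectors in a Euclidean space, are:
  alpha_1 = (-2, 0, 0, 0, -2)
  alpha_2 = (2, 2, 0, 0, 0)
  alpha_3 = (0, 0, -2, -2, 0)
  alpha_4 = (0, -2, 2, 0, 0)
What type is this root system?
A_4 (sl(5))

Compute the Cartan integers a_ij = 2(alpha_i, alpha_j)/(alpha_j, alpha_j); the resulting 4x4 Cartan matrix is
[[2, -1, 0, 0], [-1, 2, 0, -1], [0, 0, 2, -1], [0, -1, -1, 2]].
All simple roots have the same length, so the diagram is simply laced. The associated Dynkin diagram is a chain of 4 nodes with single edges (A_4), so the type is A_4 (the algebra sl(5)).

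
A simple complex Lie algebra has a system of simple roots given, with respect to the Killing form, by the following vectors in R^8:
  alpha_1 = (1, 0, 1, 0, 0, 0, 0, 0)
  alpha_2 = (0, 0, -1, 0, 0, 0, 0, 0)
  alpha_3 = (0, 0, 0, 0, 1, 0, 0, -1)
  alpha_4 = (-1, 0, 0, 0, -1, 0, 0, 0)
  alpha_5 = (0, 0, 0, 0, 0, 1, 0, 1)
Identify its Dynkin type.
type B_5

Compute the Cartan integers a_ij = 2(alpha_i, alpha_j)/(alpha_j, alpha_j); the resulting 5x5 Cartan matrix is
[[2, -2, 0, -1, 0], [-1, 2, 0, 0, 0], [0, 0, 2, -1, -1], [-1, 0, -1, 2, 0], [0, 0, -1, 0, 2]].
The roots have two lengths (squared-length ratio 2:1); the short ones are alpha_{2}. The associated Dynkin diagram is a chain of 5 nodes with a double edge at one end; the terminal node there is the unique short simple root (B_5), so the type is B_5 (the algebra so(11)).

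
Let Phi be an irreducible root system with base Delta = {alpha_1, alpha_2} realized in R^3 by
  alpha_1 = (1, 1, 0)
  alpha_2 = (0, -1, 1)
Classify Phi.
type A_2

Compute the Cartan integers a_ij = 2(alpha_i, alpha_j)/(alpha_j, alpha_j); the resulting 2x2 Cartan matrix is
[[2, -1], [-1, 2]].
All simple roots have the same length, so the diagram is simply laced. The associated Dynkin diagram is a chain of 2 nodes with single edges (A_2), so the type is A_2 (the algebra sl(3)).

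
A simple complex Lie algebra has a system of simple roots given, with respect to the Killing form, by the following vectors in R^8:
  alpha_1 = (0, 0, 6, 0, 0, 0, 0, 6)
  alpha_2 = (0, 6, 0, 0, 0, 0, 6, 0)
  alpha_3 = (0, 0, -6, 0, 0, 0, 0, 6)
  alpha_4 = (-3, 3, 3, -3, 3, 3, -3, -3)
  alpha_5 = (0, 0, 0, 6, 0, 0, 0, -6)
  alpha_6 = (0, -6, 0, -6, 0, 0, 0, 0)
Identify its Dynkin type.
E_6

Compute the Cartan integers a_ij = 2(alpha_i, alpha_j)/(alpha_j, alpha_j); the resulting 6x6 Cartan matrix is
[[2, 0, 0, 0, -1, 0], [0, 2, 0, 0, 0, -1], [0, 0, 2, -1, -1, 0], [0, 0, -1, 2, 0, 0], [-1, 0, -1, 0, 2, -1], [0, -1, 0, 0, -1, 2]].
All simple roots have the same length, so the diagram is simply laced. The associated Dynkin diagram is a chain of 5 nodes with one extra node attached to the third node from one end (E_6), so the type is E_6.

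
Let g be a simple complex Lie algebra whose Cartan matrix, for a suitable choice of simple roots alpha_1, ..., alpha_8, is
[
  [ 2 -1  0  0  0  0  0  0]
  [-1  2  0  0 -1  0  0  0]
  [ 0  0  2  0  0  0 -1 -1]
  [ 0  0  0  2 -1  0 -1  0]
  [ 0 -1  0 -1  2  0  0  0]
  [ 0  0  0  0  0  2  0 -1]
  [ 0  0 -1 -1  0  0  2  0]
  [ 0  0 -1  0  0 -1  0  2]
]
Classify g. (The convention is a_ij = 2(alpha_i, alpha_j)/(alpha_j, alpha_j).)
A8

The matrix has rank 8 with 2's on the diagonal. Reading the off-diagonal entries as Dynkin edges (a single edge where a_ij = a_ji = -1; a double or triple edge where a_ij * a_ji = 2 or 3), the diagram is a chain of 8 nodes with single edges (A_8). One simple-root ordering that puts it in standard form is (alpha_6, alpha_8, alpha_3, alpha_7, alpha_4, alpha_5, alpha_2, alpha_1). So the algebra is type A_8, i.e. sl(9).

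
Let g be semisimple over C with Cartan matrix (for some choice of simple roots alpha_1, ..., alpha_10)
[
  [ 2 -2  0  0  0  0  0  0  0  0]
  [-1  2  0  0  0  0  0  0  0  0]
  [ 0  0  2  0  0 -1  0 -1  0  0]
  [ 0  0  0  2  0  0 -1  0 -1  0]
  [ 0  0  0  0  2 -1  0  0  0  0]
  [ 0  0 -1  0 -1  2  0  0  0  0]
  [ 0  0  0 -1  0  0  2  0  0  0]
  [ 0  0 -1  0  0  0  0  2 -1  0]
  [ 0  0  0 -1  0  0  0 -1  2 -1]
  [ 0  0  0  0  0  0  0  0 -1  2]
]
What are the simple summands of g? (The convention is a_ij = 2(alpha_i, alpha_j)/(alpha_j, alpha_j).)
The diagram associated to this matrix has two connected components: the simple roots {alpha_1, alpha_2} form a chain of 2 nodes with a double edge at one end; the terminal node there is the unique short simple root (B_2), and {alpha_3, alpha_4, alpha_5, alpha_6, alpha_7, alpha_8, alpha_9, alpha_10} form a chain of 7 nodes with one extra node attached to the third node from one end (E_8). A semisimple Lie algebra decomposes uniquely as the direct sum of simple ideals, one per connected component of its Dynkin diagram, so g ≅ B_2 ⊕ E_8 (dimension 10 + 248 = 258).

B_2 ⊕ E_8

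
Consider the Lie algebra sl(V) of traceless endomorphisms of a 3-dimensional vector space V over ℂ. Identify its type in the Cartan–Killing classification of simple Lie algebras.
This is sl(3), which has dimension 3^2 - 1 = 8 and rank 3 - 1 = 2 (a Cartan subalgebra is the diagonal traceless matrices). In the classification of classical Lie algebras, the special linear algebra sl(n+1) has type A_n; here n = 2, so the Dynkin diagram is a chain of 2 nodes with single edges (A_2). Hence the type is A_2.

A_2 (sl(3))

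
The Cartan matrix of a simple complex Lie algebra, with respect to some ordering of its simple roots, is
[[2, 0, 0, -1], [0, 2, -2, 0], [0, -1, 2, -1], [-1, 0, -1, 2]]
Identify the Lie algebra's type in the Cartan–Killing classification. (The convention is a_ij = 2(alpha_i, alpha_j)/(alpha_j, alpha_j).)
The matrix has rank 4 with 2's on the diagonal. Reading the off-diagonal entries as Dynkin edges (a single edge where a_ij = a_ji = -1; a double or triple edge where a_ij * a_ji = 2 or 3), the diagram is a chain of 4 nodes with a double edge at one end; the terminal node there is the unique long simple root (C_4). One simple-root ordering that puts it in standard form is (alpha_1, alpha_4, alpha_3, alpha_2). So the algebra is type C_4, i.e. sp(8).

C4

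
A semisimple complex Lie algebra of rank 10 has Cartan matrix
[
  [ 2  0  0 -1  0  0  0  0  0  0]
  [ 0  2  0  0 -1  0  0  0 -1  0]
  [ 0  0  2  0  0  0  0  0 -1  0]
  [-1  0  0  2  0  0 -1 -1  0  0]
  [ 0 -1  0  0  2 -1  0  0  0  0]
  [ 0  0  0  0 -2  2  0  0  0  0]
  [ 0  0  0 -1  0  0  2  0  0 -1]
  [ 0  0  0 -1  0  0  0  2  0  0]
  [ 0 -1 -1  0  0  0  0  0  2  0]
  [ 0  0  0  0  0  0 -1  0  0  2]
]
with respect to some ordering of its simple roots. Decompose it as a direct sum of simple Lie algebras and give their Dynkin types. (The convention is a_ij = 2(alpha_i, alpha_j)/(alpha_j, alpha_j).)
The diagram associated to this matrix has two connected components: the simple roots {alpha_2, alpha_3, alpha_5, alpha_6, alpha_9} form a chain of 5 nodes with a double edge at one end; the terminal node there is the unique long simple root (C_5), and {alpha_1, alpha_4, alpha_7, alpha_8, alpha_10} form a chain of 3 nodes with a fork of two nodes at one end (D_5). A semisimple Lie algebra decomposes uniquely as the direct sum of simple ideals, one per connected component of its Dynkin diagram, so g ≅ C_5 ⊕ D_5 (dimension 55 + 45 = 100).

C_5 (sp(10)) + D_5 (so(10))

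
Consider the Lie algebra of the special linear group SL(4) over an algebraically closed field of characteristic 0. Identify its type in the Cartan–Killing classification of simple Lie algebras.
This is sl(4), which has dimension 4^2 - 1 = 15 and rank 4 - 1 = 3 (a Cartan subalgebra is the diagonal traceless matrices). In the classification of classical Lie algebras, the special linear algebra sl(n+1) has type A_n; here n = 3, so the Dynkin diagram is a chain of 3 nodes with single edges (A_3). Hence the type is A_3.

A3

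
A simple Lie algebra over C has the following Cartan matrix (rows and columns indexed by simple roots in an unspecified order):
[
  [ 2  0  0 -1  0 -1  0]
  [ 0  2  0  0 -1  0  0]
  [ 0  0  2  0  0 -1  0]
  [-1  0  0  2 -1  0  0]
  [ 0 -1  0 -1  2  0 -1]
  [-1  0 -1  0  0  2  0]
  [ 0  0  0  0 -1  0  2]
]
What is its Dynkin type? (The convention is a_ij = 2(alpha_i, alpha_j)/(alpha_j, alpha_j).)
D7

The matrix has rank 7 with 2's on the diagonal. Reading the off-diagonal entries as Dynkin edges (a single edge where a_ij = a_ji = -1; a double or triple edge where a_ij * a_ji = 2 or 3), the diagram is a chain of 5 nodes with a fork of two nodes at one end (D_7). One simple-root ordering that puts it in standard form is (alpha_3, alpha_6, alpha_1, alpha_4, alpha_5, alpha_2, alpha_7). So the algebra is type D_7, i.e. so(14).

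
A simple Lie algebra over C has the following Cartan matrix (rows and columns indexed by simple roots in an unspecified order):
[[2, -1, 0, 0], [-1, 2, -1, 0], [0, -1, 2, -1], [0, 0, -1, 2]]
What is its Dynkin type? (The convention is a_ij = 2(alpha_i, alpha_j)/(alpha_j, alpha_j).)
A_4 (sl(5))

The matrix has rank 4 with 2's on the diagonal. Reading the off-diagonal entries as Dynkin edges (a single edge where a_ij = a_ji = -1; a double or triple edge where a_ij * a_ji = 2 or 3), the diagram is a chain of 4 nodes with single edges (A_4). One simple-root ordering that puts it in standard form is (alpha_4, alpha_3, alpha_2, alpha_1). So the algebra is type A_4, i.e. sl(5).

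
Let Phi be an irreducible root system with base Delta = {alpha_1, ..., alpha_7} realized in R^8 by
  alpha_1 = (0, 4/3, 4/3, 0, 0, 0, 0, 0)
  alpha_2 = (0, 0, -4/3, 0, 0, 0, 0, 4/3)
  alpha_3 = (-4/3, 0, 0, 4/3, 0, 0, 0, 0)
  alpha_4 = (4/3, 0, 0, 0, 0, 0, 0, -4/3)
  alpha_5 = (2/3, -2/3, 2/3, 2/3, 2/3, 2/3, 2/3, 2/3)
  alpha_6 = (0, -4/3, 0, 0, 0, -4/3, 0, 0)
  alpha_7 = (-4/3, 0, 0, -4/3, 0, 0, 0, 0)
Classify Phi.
Compute the Cartan integers a_ij = 2(alpha_i, alpha_j)/(alpha_j, alpha_j); the resulting 7x7 Cartan matrix is
[[2, -1, 0, 0, 0, -1, 0], [-1, 2, 0, -1, 0, 0, 0], [0, 0, 2, -1, 0, 0, 0], [0, -1, -1, 2, 0, 0, -1], [0, 0, 0, 0, 2, 0, -1], [-1, 0, 0, 0, 0, 2, 0], [0, 0, 0, -1, -1, 0, 2]].
All simple roots have the same length, so the diagram is simply laced. The associated Dynkin diagram is a chain of 6 nodes with one extra node attached to the third node from one end (E_7), so the type is E_7.

E_7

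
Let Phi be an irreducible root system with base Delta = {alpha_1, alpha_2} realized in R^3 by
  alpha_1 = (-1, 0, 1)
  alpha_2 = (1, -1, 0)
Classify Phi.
A_2 (sl(3))

Compute the Cartan integers a_ij = 2(alpha_i, alpha_j)/(alpha_j, alpha_j); the resulting 2x2 Cartan matrix is
[[2, -1], [-1, 2]].
All simple roots have the same length, so the diagram is simply laced. The associated Dynkin diagram is a chain of 2 nodes with single edges (A_2), so the type is A_2 (the algebra sl(3)).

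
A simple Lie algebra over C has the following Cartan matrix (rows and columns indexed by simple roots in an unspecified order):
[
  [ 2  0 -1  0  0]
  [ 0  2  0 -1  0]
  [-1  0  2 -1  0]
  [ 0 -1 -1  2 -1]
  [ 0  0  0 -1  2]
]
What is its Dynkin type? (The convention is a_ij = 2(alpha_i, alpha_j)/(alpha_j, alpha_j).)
type D_5

The matrix has rank 5 with 2's on the diagonal. Reading the off-diagonal entries as Dynkin edges (a single edge where a_ij = a_ji = -1; a double or triple edge where a_ij * a_ji = 2 or 3), the diagram is a chain of 3 nodes with a fork of two nodes at one end (D_5). One simple-root ordering that puts it in standard form is (alpha_1, alpha_3, alpha_4, alpha_2, alpha_5). So the algebra is type D_5, i.e. so(10).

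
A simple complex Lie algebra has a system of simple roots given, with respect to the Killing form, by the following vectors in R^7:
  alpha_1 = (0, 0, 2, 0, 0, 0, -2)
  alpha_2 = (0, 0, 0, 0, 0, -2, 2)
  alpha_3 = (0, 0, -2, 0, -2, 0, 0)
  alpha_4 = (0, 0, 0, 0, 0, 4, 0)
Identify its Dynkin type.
C_4 (sp(8))

Compute the Cartan integers a_ij = 2(alpha_i, alpha_j)/(alpha_j, alpha_j); the resulting 4x4 Cartan matrix is
[[2, -1, -1, 0], [-1, 2, 0, -1], [-1, 0, 2, 0], [0, -2, 0, 2]].
The roots have two lengths (squared-length ratio 2:1); the short ones are alpha_{1,2,3}. The associated Dynkin diagram is a chain of 4 nodes with a double edge at one end; the terminal node there is the unique long simple root (C_4), so the type is C_4 (the algebra sp(8)).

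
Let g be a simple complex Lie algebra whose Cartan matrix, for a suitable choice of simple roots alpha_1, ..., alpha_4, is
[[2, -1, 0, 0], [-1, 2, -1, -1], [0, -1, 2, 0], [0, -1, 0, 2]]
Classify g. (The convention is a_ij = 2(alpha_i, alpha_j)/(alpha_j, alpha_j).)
D_4 (so(8))

The matrix has rank 4 with 2's on the diagonal. Reading the off-diagonal entries as Dynkin edges (a single edge where a_ij = a_ji = -1; a double or triple edge where a_ij * a_ji = 2 or 3), the diagram is a chain of 2 nodes with a fork of two nodes at one end (D_4). One simple-root ordering that puts it in standard form is (alpha_3, alpha_2, alpha_4, alpha_1). So the algebra is type D_4, i.e. so(8).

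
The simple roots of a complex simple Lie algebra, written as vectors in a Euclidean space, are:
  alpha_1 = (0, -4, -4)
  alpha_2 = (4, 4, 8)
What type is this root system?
Compute the Cartan integers a_ij = 2(alpha_i, alpha_j)/(alpha_j, alpha_j); the resulting 2x2 Cartan matrix is
[[2, -1], [-3, 2]].
The roots have two lengths (squared-length ratio 3:1); the short ones are alpha_{1}. The associated Dynkin diagram is two nodes joined by a triple edge (G_2), so the type is G_2.

type G_2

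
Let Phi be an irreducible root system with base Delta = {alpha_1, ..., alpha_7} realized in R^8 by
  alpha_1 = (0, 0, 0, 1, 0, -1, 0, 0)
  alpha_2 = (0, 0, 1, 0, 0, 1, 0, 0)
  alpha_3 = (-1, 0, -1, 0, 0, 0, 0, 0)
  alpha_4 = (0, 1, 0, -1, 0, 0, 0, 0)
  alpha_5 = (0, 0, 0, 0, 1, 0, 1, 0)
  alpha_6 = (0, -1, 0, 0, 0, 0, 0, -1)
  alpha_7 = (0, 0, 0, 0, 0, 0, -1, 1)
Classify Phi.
Compute the Cartan integers a_ij = 2(alpha_i, alpha_j)/(alpha_j, alpha_j); the resulting 7x7 Cartan matrix is
[[2, -1, 0, -1, 0, 0, 0], [-1, 2, -1, 0, 0, 0, 0], [0, -1, 2, 0, 0, 0, 0], [-1, 0, 0, 2, 0, -1, 0], [0, 0, 0, 0, 2, 0, -1], [0, 0, 0, -1, 0, 2, -1], [0, 0, 0, 0, -1, -1, 2]].
All simple roots have the same length, so the diagram is simply laced. The associated Dynkin diagram is a chain of 7 nodes with single edges (A_7), so the type is A_7 (the algebra sl(8)).

A_7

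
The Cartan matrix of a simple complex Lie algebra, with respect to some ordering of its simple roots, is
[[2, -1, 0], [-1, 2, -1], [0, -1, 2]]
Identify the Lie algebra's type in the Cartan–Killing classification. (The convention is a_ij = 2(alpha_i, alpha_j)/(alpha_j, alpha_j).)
A_3

The matrix has rank 3 with 2's on the diagonal. Reading the off-diagonal entries as Dynkin edges (a single edge where a_ij = a_ji = -1; a double or triple edge where a_ij * a_ji = 2 or 3), the diagram is a chain of 3 nodes with single edges (A_3). One simple-root ordering that puts it in standard form is (alpha_3, alpha_2, alpha_1). So the algebra is type A_3, i.e. sl(4).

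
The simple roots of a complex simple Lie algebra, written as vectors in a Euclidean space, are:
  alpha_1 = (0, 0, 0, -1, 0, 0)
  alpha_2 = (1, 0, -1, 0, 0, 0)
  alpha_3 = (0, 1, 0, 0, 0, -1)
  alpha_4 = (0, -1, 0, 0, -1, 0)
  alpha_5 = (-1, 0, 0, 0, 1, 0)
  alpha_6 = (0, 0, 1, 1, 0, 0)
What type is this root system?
B_6

Compute the Cartan integers a_ij = 2(alpha_i, alpha_j)/(alpha_j, alpha_j); the resulting 6x6 Cartan matrix is
[[2, 0, 0, 0, 0, -1], [0, 2, 0, 0, -1, -1], [0, 0, 2, -1, 0, 0], [0, 0, -1, 2, -1, 0], [0, -1, 0, -1, 2, 0], [-2, -1, 0, 0, 0, 2]].
The roots have two lengths (squared-length ratio 2:1); the short ones are alpha_{1}. The associated Dynkin diagram is a chain of 6 nodes with a double edge at one end; the terminal node there is the unique short simple root (B_6), so the type is B_6 (the algebra so(13)).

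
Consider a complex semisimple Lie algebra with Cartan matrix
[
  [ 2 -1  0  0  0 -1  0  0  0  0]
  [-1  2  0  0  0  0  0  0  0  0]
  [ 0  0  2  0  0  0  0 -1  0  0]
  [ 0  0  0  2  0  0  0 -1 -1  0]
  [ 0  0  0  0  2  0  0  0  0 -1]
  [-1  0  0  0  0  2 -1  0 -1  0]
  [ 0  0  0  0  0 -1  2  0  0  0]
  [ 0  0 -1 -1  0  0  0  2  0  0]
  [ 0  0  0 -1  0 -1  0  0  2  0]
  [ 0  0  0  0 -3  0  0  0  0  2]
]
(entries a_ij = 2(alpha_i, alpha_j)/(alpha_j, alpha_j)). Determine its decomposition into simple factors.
The diagram associated to this matrix has two connected components: the simple roots {alpha_1, alpha_2, alpha_3, alpha_4, alpha_6, alpha_7, alpha_8, alpha_9} form a chain of 7 nodes with one extra node attached to the third node from one end (E_8), and {alpha_5, alpha_10} form two nodes joined by a triple edge (G_2). A semisimple Lie algebra decomposes uniquely as the direct sum of simple ideals, one per connected component of its Dynkin diagram, so g ≅ E_8 ⊕ G_2 (dimension 248 + 14 = 262).

type E_8 ⊕ type G_2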